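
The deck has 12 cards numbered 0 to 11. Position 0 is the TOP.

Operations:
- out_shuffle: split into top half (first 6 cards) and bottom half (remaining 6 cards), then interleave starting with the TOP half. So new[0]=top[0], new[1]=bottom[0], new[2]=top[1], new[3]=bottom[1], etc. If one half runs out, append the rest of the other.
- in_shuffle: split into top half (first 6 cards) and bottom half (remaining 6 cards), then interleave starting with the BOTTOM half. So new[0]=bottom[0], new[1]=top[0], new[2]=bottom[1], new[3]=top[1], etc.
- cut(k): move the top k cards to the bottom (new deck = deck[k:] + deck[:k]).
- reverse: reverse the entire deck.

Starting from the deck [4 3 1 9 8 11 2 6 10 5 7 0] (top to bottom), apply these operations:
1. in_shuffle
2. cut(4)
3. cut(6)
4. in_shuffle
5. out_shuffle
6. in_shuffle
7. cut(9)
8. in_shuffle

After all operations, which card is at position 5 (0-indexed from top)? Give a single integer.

Answer: 7

Derivation:
After op 1 (in_shuffle): [2 4 6 3 10 1 5 9 7 8 0 11]
After op 2 (cut(4)): [10 1 5 9 7 8 0 11 2 4 6 3]
After op 3 (cut(6)): [0 11 2 4 6 3 10 1 5 9 7 8]
After op 4 (in_shuffle): [10 0 1 11 5 2 9 4 7 6 8 3]
After op 5 (out_shuffle): [10 9 0 4 1 7 11 6 5 8 2 3]
After op 6 (in_shuffle): [11 10 6 9 5 0 8 4 2 1 3 7]
After op 7 (cut(9)): [1 3 7 11 10 6 9 5 0 8 4 2]
After op 8 (in_shuffle): [9 1 5 3 0 7 8 11 4 10 2 6]
Position 5: card 7.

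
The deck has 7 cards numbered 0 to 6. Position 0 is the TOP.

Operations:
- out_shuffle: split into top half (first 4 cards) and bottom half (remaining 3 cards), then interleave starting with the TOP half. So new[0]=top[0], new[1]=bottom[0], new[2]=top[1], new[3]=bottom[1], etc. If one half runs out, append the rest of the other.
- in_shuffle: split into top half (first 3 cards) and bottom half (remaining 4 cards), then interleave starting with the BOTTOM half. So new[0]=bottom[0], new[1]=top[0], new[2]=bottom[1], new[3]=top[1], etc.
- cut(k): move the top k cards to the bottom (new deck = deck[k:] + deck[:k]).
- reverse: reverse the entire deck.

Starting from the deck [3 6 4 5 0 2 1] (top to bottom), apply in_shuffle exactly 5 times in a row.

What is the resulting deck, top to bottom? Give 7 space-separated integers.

Answer: 6 5 2 3 4 0 1

Derivation:
After op 1 (in_shuffle): [5 3 0 6 2 4 1]
After op 2 (in_shuffle): [6 5 2 3 4 0 1]
After op 3 (in_shuffle): [3 6 4 5 0 2 1]
After op 4 (in_shuffle): [5 3 0 6 2 4 1]
After op 5 (in_shuffle): [6 5 2 3 4 0 1]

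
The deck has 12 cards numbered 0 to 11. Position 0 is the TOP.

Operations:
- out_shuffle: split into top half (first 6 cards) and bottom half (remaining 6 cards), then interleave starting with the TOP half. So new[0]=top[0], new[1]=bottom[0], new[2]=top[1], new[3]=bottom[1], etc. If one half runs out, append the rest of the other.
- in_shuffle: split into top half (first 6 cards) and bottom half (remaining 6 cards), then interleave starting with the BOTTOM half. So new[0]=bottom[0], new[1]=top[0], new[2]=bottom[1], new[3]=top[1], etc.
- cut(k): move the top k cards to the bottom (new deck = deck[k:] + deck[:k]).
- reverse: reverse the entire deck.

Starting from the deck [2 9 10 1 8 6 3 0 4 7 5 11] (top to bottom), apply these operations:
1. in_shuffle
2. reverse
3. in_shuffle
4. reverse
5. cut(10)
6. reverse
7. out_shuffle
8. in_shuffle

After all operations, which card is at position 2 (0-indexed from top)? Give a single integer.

After op 1 (in_shuffle): [3 2 0 9 4 10 7 1 5 8 11 6]
After op 2 (reverse): [6 11 8 5 1 7 10 4 9 0 2 3]
After op 3 (in_shuffle): [10 6 4 11 9 8 0 5 2 1 3 7]
After op 4 (reverse): [7 3 1 2 5 0 8 9 11 4 6 10]
After op 5 (cut(10)): [6 10 7 3 1 2 5 0 8 9 11 4]
After op 6 (reverse): [4 11 9 8 0 5 2 1 3 7 10 6]
After op 7 (out_shuffle): [4 2 11 1 9 3 8 7 0 10 5 6]
After op 8 (in_shuffle): [8 4 7 2 0 11 10 1 5 9 6 3]
Position 2: card 7.

Answer: 7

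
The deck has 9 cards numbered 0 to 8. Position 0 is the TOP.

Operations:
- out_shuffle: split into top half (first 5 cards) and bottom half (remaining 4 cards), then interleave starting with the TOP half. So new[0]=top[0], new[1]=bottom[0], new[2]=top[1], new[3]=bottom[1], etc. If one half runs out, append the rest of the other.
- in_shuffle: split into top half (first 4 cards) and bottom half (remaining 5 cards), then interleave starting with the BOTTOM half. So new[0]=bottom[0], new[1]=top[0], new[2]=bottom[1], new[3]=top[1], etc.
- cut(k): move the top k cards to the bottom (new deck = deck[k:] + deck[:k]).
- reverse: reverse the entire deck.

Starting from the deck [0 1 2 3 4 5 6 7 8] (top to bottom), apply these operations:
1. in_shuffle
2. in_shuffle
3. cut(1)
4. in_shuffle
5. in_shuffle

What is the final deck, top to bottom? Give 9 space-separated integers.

After op 1 (in_shuffle): [4 0 5 1 6 2 7 3 8]
After op 2 (in_shuffle): [6 4 2 0 7 5 3 1 8]
After op 3 (cut(1)): [4 2 0 7 5 3 1 8 6]
After op 4 (in_shuffle): [5 4 3 2 1 0 8 7 6]
After op 5 (in_shuffle): [1 5 0 4 8 3 7 2 6]

Answer: 1 5 0 4 8 3 7 2 6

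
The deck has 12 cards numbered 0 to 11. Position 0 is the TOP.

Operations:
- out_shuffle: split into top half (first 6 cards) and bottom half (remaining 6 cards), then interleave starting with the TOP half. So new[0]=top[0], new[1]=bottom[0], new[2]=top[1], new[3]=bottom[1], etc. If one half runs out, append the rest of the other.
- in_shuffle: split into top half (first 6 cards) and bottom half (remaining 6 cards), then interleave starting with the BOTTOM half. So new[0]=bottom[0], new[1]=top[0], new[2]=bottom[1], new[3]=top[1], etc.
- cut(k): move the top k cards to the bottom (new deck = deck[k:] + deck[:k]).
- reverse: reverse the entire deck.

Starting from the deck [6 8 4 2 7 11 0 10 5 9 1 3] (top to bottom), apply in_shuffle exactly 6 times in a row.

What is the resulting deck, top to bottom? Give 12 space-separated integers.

Answer: 3 1 9 5 10 0 11 7 2 4 8 6

Derivation:
After op 1 (in_shuffle): [0 6 10 8 5 4 9 2 1 7 3 11]
After op 2 (in_shuffle): [9 0 2 6 1 10 7 8 3 5 11 4]
After op 3 (in_shuffle): [7 9 8 0 3 2 5 6 11 1 4 10]
After op 4 (in_shuffle): [5 7 6 9 11 8 1 0 4 3 10 2]
After op 5 (in_shuffle): [1 5 0 7 4 6 3 9 10 11 2 8]
After op 6 (in_shuffle): [3 1 9 5 10 0 11 7 2 4 8 6]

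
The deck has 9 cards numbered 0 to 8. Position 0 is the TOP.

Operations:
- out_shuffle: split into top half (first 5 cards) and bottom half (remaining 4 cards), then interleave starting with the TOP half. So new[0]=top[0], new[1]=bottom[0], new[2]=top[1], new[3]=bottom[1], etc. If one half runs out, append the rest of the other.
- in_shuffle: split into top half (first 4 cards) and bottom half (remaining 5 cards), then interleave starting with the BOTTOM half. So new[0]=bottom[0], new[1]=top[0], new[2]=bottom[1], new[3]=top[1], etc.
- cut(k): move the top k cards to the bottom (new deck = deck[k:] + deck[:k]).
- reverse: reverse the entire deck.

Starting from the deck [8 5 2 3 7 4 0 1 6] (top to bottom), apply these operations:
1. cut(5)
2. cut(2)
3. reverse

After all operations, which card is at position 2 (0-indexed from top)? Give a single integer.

After op 1 (cut(5)): [4 0 1 6 8 5 2 3 7]
After op 2 (cut(2)): [1 6 8 5 2 3 7 4 0]
After op 3 (reverse): [0 4 7 3 2 5 8 6 1]
Position 2: card 7.

Answer: 7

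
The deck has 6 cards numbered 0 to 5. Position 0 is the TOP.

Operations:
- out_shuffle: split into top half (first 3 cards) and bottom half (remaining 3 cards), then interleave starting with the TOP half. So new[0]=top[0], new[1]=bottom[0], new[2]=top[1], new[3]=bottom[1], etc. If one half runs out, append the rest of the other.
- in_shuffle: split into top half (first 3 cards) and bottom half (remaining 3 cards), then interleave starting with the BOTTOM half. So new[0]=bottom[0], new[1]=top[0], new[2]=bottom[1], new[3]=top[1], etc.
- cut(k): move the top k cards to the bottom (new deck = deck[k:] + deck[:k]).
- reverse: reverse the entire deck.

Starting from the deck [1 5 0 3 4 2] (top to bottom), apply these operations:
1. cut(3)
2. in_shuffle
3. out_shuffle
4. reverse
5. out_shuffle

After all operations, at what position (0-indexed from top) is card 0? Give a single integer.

After op 1 (cut(3)): [3 4 2 1 5 0]
After op 2 (in_shuffle): [1 3 5 4 0 2]
After op 3 (out_shuffle): [1 4 3 0 5 2]
After op 4 (reverse): [2 5 0 3 4 1]
After op 5 (out_shuffle): [2 3 5 4 0 1]
Card 0 is at position 4.

Answer: 4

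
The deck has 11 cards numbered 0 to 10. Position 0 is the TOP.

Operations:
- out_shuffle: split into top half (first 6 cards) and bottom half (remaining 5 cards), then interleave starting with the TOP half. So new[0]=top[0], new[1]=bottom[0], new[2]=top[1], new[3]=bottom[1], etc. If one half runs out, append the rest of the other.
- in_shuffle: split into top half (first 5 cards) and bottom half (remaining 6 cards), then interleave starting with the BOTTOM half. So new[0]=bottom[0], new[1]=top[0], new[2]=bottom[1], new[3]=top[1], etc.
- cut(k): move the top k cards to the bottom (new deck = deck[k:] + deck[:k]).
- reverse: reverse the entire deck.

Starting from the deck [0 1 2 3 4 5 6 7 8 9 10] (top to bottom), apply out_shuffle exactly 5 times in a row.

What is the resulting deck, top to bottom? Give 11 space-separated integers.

After op 1 (out_shuffle): [0 6 1 7 2 8 3 9 4 10 5]
After op 2 (out_shuffle): [0 3 6 9 1 4 7 10 2 5 8]
After op 3 (out_shuffle): [0 7 3 10 6 2 9 5 1 8 4]
After op 4 (out_shuffle): [0 9 7 5 3 1 10 8 6 4 2]
After op 5 (out_shuffle): [0 10 9 8 7 6 5 4 3 2 1]

Answer: 0 10 9 8 7 6 5 4 3 2 1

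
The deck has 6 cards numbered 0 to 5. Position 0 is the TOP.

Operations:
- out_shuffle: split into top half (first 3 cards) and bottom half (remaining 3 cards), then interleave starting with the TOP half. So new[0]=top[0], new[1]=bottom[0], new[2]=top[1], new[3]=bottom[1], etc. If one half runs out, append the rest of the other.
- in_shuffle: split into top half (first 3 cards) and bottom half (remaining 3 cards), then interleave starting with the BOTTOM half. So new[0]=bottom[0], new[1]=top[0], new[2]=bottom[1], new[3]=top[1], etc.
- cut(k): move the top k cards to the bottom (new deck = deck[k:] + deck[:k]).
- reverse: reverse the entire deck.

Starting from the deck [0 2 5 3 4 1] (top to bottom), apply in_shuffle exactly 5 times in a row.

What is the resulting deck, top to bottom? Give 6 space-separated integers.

After op 1 (in_shuffle): [3 0 4 2 1 5]
After op 2 (in_shuffle): [2 3 1 0 5 4]
After op 3 (in_shuffle): [0 2 5 3 4 1]
After op 4 (in_shuffle): [3 0 4 2 1 5]
After op 5 (in_shuffle): [2 3 1 0 5 4]

Answer: 2 3 1 0 5 4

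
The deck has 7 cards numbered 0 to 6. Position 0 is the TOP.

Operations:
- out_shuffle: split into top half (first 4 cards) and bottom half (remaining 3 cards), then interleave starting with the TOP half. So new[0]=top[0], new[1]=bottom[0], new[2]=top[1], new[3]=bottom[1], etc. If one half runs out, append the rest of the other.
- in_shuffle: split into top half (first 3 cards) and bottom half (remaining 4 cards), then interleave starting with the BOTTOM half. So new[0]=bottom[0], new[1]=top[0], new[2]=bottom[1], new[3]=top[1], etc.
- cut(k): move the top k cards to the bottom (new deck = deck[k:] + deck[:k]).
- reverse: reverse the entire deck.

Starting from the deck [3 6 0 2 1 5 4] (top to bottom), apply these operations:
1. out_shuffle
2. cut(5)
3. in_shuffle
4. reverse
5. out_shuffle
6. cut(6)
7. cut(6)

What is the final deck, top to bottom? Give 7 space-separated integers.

Answer: 1 2 0 6 3 4 5

Derivation:
After op 1 (out_shuffle): [3 1 6 5 0 4 2]
After op 2 (cut(5)): [4 2 3 1 6 5 0]
After op 3 (in_shuffle): [1 4 6 2 5 3 0]
After op 4 (reverse): [0 3 5 2 6 4 1]
After op 5 (out_shuffle): [0 6 3 4 5 1 2]
After op 6 (cut(6)): [2 0 6 3 4 5 1]
After op 7 (cut(6)): [1 2 0 6 3 4 5]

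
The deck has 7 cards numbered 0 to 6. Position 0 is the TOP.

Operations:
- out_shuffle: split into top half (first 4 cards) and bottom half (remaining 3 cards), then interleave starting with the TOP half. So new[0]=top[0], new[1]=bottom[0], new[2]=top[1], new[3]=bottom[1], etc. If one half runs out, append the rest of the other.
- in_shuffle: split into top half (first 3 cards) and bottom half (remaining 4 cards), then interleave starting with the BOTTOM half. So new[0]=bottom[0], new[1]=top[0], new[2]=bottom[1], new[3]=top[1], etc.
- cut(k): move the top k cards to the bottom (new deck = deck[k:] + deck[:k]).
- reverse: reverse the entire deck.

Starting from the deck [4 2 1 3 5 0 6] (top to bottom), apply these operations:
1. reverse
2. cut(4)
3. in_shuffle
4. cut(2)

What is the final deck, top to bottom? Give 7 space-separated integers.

After op 1 (reverse): [6 0 5 3 1 2 4]
After op 2 (cut(4)): [1 2 4 6 0 5 3]
After op 3 (in_shuffle): [6 1 0 2 5 4 3]
After op 4 (cut(2)): [0 2 5 4 3 6 1]

Answer: 0 2 5 4 3 6 1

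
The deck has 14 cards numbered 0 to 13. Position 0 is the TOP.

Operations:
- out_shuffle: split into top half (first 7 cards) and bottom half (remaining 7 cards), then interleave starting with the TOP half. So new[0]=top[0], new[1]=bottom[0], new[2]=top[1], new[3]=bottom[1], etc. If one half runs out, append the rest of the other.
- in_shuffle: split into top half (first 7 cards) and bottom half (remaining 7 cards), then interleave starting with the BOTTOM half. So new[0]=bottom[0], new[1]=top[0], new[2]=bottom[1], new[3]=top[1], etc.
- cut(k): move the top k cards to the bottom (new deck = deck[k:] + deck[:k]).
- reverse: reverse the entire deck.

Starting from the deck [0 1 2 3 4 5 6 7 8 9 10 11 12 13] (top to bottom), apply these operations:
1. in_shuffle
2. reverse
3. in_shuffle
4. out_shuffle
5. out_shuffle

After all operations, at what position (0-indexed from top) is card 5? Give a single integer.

After op 1 (in_shuffle): [7 0 8 1 9 2 10 3 11 4 12 5 13 6]
After op 2 (reverse): [6 13 5 12 4 11 3 10 2 9 1 8 0 7]
After op 3 (in_shuffle): [10 6 2 13 9 5 1 12 8 4 0 11 7 3]
After op 4 (out_shuffle): [10 12 6 8 2 4 13 0 9 11 5 7 1 3]
After op 5 (out_shuffle): [10 0 12 9 6 11 8 5 2 7 4 1 13 3]
Card 5 is at position 7.

Answer: 7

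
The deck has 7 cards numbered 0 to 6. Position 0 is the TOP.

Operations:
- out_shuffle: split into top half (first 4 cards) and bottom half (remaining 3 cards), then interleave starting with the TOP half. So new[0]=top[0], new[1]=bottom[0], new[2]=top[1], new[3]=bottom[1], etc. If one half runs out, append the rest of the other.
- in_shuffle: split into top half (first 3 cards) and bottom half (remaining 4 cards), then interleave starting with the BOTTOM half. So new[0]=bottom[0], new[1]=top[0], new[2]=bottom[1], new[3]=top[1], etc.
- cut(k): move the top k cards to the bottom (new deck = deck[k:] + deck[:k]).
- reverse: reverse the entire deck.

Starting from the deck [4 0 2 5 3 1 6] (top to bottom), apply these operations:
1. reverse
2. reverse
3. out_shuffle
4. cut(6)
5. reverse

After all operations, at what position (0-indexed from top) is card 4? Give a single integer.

After op 1 (reverse): [6 1 3 5 2 0 4]
After op 2 (reverse): [4 0 2 5 3 1 6]
After op 3 (out_shuffle): [4 3 0 1 2 6 5]
After op 4 (cut(6)): [5 4 3 0 1 2 6]
After op 5 (reverse): [6 2 1 0 3 4 5]
Card 4 is at position 5.

Answer: 5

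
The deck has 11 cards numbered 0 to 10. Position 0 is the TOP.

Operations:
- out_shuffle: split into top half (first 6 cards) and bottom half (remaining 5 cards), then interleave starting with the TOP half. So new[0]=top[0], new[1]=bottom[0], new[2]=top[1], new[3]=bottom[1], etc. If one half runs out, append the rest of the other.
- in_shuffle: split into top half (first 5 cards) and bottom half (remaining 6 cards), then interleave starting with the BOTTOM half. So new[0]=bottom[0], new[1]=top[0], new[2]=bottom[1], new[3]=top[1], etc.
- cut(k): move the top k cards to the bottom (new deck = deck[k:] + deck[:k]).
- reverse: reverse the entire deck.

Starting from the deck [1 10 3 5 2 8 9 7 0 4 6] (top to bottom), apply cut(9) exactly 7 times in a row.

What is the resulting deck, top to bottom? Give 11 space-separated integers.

Answer: 0 4 6 1 10 3 5 2 8 9 7

Derivation:
After op 1 (cut(9)): [4 6 1 10 3 5 2 8 9 7 0]
After op 2 (cut(9)): [7 0 4 6 1 10 3 5 2 8 9]
After op 3 (cut(9)): [8 9 7 0 4 6 1 10 3 5 2]
After op 4 (cut(9)): [5 2 8 9 7 0 4 6 1 10 3]
After op 5 (cut(9)): [10 3 5 2 8 9 7 0 4 6 1]
After op 6 (cut(9)): [6 1 10 3 5 2 8 9 7 0 4]
After op 7 (cut(9)): [0 4 6 1 10 3 5 2 8 9 7]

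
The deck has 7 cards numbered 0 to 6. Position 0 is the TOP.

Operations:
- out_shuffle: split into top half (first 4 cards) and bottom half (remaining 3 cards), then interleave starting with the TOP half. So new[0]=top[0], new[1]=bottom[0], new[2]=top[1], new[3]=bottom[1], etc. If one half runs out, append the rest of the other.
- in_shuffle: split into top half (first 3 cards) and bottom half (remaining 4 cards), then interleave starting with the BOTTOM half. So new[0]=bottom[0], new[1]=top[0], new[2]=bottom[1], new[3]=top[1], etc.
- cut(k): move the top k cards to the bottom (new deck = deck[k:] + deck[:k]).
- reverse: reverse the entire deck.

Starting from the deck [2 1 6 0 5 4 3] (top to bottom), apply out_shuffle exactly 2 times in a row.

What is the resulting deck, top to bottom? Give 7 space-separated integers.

After op 1 (out_shuffle): [2 5 1 4 6 3 0]
After op 2 (out_shuffle): [2 6 5 3 1 0 4]

Answer: 2 6 5 3 1 0 4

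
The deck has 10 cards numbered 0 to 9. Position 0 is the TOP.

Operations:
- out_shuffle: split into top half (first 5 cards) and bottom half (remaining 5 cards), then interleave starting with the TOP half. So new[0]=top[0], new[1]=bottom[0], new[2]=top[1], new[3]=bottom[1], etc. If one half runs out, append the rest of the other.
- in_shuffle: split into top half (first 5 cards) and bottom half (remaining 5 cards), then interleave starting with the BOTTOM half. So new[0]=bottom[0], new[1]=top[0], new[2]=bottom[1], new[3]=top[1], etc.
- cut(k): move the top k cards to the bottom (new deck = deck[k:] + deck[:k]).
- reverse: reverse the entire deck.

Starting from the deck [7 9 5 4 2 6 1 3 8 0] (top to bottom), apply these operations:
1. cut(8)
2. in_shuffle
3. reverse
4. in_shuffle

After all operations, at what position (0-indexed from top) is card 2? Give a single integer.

Answer: 4

Derivation:
After op 1 (cut(8)): [8 0 7 9 5 4 2 6 1 3]
After op 2 (in_shuffle): [4 8 2 0 6 7 1 9 3 5]
After op 3 (reverse): [5 3 9 1 7 6 0 2 8 4]
After op 4 (in_shuffle): [6 5 0 3 2 9 8 1 4 7]
Card 2 is at position 4.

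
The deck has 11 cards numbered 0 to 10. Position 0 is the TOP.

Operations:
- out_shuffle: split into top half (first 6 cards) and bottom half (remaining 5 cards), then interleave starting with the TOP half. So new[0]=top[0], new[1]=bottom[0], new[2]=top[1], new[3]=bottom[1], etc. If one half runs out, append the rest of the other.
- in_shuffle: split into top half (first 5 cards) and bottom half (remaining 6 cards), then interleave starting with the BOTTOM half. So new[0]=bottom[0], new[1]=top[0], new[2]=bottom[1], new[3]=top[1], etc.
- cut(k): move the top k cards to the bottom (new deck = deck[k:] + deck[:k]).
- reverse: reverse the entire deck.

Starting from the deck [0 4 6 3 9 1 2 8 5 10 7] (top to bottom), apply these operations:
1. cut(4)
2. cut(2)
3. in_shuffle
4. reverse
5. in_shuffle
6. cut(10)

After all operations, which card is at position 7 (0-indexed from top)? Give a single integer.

After op 1 (cut(4)): [9 1 2 8 5 10 7 0 4 6 3]
After op 2 (cut(2)): [2 8 5 10 7 0 4 6 3 9 1]
After op 3 (in_shuffle): [0 2 4 8 6 5 3 10 9 7 1]
After op 4 (reverse): [1 7 9 10 3 5 6 8 4 2 0]
After op 5 (in_shuffle): [5 1 6 7 8 9 4 10 2 3 0]
After op 6 (cut(10)): [0 5 1 6 7 8 9 4 10 2 3]
Position 7: card 4.

Answer: 4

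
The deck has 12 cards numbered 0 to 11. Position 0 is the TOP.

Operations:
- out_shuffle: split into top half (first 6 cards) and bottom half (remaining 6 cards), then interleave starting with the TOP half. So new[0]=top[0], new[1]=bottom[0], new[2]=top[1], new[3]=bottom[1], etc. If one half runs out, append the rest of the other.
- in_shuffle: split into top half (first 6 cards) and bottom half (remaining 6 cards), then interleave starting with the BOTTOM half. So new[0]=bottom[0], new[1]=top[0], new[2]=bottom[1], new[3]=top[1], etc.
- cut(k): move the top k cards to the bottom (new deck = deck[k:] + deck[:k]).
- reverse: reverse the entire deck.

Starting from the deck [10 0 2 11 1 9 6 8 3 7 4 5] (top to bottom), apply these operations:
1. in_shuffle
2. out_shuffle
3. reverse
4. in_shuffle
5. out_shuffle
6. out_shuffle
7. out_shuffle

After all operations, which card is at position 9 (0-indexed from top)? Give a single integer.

Answer: 7

Derivation:
After op 1 (in_shuffle): [6 10 8 0 3 2 7 11 4 1 5 9]
After op 2 (out_shuffle): [6 7 10 11 8 4 0 1 3 5 2 9]
After op 3 (reverse): [9 2 5 3 1 0 4 8 11 10 7 6]
After op 4 (in_shuffle): [4 9 8 2 11 5 10 3 7 1 6 0]
After op 5 (out_shuffle): [4 10 9 3 8 7 2 1 11 6 5 0]
After op 6 (out_shuffle): [4 2 10 1 9 11 3 6 8 5 7 0]
After op 7 (out_shuffle): [4 3 2 6 10 8 1 5 9 7 11 0]
Position 9: card 7.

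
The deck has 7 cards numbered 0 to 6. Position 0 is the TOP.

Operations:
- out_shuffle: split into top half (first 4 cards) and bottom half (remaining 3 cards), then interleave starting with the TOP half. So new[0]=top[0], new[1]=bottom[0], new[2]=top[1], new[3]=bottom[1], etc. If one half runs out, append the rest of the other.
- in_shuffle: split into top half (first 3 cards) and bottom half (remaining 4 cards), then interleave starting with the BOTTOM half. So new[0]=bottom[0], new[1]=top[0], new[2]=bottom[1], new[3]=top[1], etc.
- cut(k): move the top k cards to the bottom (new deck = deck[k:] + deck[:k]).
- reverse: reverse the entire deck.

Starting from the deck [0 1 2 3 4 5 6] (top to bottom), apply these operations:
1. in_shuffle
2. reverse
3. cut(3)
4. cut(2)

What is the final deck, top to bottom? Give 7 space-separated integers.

After op 1 (in_shuffle): [3 0 4 1 5 2 6]
After op 2 (reverse): [6 2 5 1 4 0 3]
After op 3 (cut(3)): [1 4 0 3 6 2 5]
After op 4 (cut(2)): [0 3 6 2 5 1 4]

Answer: 0 3 6 2 5 1 4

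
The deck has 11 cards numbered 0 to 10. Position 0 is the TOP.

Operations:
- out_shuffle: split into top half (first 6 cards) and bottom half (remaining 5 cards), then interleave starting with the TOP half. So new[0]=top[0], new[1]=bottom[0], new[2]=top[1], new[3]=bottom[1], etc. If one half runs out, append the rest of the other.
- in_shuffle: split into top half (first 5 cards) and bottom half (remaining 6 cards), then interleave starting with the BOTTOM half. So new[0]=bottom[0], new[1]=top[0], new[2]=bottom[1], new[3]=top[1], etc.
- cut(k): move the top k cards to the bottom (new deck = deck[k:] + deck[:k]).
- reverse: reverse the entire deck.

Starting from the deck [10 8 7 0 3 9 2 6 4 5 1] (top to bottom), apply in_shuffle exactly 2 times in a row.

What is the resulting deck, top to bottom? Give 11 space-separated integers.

After op 1 (in_shuffle): [9 10 2 8 6 7 4 0 5 3 1]
After op 2 (in_shuffle): [7 9 4 10 0 2 5 8 3 6 1]

Answer: 7 9 4 10 0 2 5 8 3 6 1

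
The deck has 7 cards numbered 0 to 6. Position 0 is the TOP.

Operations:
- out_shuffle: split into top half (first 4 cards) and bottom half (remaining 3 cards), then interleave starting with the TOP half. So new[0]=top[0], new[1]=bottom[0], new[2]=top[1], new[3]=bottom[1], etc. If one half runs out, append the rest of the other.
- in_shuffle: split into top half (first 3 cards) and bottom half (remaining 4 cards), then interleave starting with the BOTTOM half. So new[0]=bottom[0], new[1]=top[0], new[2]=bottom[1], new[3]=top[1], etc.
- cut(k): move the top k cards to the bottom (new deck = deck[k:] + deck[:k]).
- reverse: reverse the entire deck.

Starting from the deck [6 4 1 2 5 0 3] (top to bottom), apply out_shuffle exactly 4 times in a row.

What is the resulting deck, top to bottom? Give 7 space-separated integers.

Answer: 6 5 4 0 1 3 2

Derivation:
After op 1 (out_shuffle): [6 5 4 0 1 3 2]
After op 2 (out_shuffle): [6 1 5 3 4 2 0]
After op 3 (out_shuffle): [6 4 1 2 5 0 3]
After op 4 (out_shuffle): [6 5 4 0 1 3 2]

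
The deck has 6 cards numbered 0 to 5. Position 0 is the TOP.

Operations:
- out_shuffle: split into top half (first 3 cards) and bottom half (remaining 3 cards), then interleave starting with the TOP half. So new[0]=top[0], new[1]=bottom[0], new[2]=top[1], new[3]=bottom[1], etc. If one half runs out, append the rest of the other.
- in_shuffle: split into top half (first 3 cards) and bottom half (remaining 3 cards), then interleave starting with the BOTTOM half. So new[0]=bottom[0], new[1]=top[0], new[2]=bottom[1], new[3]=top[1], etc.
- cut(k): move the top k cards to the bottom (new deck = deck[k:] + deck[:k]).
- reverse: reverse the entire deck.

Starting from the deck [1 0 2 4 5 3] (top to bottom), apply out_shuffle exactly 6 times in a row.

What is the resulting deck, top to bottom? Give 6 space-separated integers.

After op 1 (out_shuffle): [1 4 0 5 2 3]
After op 2 (out_shuffle): [1 5 4 2 0 3]
After op 3 (out_shuffle): [1 2 5 0 4 3]
After op 4 (out_shuffle): [1 0 2 4 5 3]
After op 5 (out_shuffle): [1 4 0 5 2 3]
After op 6 (out_shuffle): [1 5 4 2 0 3]

Answer: 1 5 4 2 0 3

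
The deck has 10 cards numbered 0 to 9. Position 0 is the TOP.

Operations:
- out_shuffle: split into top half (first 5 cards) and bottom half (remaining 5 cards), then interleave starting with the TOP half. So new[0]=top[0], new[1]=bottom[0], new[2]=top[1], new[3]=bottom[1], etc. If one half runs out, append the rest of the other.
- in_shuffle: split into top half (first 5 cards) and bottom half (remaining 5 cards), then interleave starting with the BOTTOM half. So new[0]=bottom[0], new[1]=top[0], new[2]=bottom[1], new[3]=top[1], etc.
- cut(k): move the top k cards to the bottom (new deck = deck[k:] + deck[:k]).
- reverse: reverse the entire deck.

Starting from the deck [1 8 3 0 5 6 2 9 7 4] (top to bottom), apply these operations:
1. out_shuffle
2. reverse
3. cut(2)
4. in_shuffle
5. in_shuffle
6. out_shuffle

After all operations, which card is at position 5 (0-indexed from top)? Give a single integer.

Answer: 0

Derivation:
After op 1 (out_shuffle): [1 6 8 2 3 9 0 7 5 4]
After op 2 (reverse): [4 5 7 0 9 3 2 8 6 1]
After op 3 (cut(2)): [7 0 9 3 2 8 6 1 4 5]
After op 4 (in_shuffle): [8 7 6 0 1 9 4 3 5 2]
After op 5 (in_shuffle): [9 8 4 7 3 6 5 0 2 1]
After op 6 (out_shuffle): [9 6 8 5 4 0 7 2 3 1]
Position 5: card 0.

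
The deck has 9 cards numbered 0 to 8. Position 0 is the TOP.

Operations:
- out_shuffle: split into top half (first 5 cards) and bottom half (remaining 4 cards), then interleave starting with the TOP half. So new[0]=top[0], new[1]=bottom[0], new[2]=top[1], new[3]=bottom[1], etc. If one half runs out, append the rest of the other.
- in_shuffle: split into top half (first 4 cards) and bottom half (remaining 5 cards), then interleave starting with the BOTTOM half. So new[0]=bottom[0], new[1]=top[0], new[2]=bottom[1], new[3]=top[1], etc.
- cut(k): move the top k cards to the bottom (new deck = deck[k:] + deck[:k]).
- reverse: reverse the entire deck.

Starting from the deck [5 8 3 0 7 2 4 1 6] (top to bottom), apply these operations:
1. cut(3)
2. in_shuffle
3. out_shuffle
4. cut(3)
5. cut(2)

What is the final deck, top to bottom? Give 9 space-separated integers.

After op 1 (cut(3)): [0 7 2 4 1 6 5 8 3]
After op 2 (in_shuffle): [1 0 6 7 5 2 8 4 3]
After op 3 (out_shuffle): [1 2 0 8 6 4 7 3 5]
After op 4 (cut(3)): [8 6 4 7 3 5 1 2 0]
After op 5 (cut(2)): [4 7 3 5 1 2 0 8 6]

Answer: 4 7 3 5 1 2 0 8 6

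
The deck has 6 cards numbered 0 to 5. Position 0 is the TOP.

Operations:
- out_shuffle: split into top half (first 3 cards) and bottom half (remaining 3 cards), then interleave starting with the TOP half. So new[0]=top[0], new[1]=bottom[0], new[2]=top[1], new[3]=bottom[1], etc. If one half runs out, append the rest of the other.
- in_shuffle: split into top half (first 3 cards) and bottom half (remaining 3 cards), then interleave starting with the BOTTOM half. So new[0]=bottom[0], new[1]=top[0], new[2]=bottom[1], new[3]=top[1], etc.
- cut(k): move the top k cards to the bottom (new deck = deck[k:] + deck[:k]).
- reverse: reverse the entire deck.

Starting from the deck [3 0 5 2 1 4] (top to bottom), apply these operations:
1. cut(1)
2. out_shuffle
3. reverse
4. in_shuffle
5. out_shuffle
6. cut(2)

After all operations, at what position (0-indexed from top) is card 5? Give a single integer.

After op 1 (cut(1)): [0 5 2 1 4 3]
After op 2 (out_shuffle): [0 1 5 4 2 3]
After op 3 (reverse): [3 2 4 5 1 0]
After op 4 (in_shuffle): [5 3 1 2 0 4]
After op 5 (out_shuffle): [5 2 3 0 1 4]
After op 6 (cut(2)): [3 0 1 4 5 2]
Card 5 is at position 4.

Answer: 4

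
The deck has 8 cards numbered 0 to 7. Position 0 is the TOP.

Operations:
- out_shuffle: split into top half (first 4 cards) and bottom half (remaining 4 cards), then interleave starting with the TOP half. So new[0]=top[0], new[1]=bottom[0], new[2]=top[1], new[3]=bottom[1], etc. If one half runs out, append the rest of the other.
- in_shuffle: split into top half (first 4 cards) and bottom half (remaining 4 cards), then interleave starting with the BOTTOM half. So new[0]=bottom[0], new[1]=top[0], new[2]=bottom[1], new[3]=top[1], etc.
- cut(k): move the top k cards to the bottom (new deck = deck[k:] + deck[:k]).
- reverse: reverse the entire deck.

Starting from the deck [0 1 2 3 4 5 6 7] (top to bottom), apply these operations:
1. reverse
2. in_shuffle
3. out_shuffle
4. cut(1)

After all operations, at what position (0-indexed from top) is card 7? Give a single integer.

Answer: 1

Derivation:
After op 1 (reverse): [7 6 5 4 3 2 1 0]
After op 2 (in_shuffle): [3 7 2 6 1 5 0 4]
After op 3 (out_shuffle): [3 1 7 5 2 0 6 4]
After op 4 (cut(1)): [1 7 5 2 0 6 4 3]
Card 7 is at position 1.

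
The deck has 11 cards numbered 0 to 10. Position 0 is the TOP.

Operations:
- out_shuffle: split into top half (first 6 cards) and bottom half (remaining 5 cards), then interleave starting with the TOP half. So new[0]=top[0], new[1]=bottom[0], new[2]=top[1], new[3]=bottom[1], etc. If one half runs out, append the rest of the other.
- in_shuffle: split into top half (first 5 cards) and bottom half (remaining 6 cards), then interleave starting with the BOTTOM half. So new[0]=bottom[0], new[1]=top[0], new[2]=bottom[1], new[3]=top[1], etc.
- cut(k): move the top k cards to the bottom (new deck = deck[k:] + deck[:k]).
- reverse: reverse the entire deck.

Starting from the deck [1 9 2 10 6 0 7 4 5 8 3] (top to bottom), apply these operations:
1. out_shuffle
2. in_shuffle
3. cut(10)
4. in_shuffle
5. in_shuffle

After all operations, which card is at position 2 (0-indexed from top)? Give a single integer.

Answer: 4

Derivation:
After op 1 (out_shuffle): [1 7 9 4 2 5 10 8 6 3 0]
After op 2 (in_shuffle): [5 1 10 7 8 9 6 4 3 2 0]
After op 3 (cut(10)): [0 5 1 10 7 8 9 6 4 3 2]
After op 4 (in_shuffle): [8 0 9 5 6 1 4 10 3 7 2]
After op 5 (in_shuffle): [1 8 4 0 10 9 3 5 7 6 2]
Position 2: card 4.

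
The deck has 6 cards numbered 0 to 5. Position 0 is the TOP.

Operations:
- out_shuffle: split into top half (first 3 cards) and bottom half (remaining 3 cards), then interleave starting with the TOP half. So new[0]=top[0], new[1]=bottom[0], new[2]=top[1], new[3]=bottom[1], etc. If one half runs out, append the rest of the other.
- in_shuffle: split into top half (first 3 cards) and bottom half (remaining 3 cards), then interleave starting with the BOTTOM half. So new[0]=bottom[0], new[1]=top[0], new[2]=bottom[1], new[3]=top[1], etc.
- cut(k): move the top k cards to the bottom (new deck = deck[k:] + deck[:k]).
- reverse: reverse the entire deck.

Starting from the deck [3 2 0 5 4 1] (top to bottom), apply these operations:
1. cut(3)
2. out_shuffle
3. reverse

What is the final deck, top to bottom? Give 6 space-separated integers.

After op 1 (cut(3)): [5 4 1 3 2 0]
After op 2 (out_shuffle): [5 3 4 2 1 0]
After op 3 (reverse): [0 1 2 4 3 5]

Answer: 0 1 2 4 3 5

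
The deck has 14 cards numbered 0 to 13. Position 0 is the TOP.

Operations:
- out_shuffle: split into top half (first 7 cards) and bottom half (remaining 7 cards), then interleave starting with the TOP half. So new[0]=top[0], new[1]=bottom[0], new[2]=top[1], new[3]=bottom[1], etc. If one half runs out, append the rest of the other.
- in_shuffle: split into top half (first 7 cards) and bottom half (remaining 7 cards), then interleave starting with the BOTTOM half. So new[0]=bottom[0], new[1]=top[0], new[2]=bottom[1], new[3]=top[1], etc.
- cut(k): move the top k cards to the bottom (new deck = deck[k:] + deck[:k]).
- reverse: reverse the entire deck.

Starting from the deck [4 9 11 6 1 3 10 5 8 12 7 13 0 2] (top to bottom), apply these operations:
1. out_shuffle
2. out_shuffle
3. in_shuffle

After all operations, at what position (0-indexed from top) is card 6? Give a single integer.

After op 1 (out_shuffle): [4 5 9 8 11 12 6 7 1 13 3 0 10 2]
After op 2 (out_shuffle): [4 7 5 1 9 13 8 3 11 0 12 10 6 2]
After op 3 (in_shuffle): [3 4 11 7 0 5 12 1 10 9 6 13 2 8]
Card 6 is at position 10.

Answer: 10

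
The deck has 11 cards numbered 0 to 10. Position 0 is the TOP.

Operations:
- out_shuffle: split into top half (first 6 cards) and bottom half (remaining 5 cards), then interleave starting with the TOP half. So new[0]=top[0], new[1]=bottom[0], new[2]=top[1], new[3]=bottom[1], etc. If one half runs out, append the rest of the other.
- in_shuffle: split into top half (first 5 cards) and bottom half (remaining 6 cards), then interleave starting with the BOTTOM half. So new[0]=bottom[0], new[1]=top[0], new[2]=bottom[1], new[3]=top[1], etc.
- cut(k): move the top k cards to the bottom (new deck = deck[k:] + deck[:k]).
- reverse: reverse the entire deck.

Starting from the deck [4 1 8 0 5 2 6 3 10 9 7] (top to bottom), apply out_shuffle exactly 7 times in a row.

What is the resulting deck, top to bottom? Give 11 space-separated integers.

Answer: 4 10 2 8 7 3 5 1 9 6 0

Derivation:
After op 1 (out_shuffle): [4 6 1 3 8 10 0 9 5 7 2]
After op 2 (out_shuffle): [4 0 6 9 1 5 3 7 8 2 10]
After op 3 (out_shuffle): [4 3 0 7 6 8 9 2 1 10 5]
After op 4 (out_shuffle): [4 9 3 2 0 1 7 10 6 5 8]
After op 5 (out_shuffle): [4 7 9 10 3 6 2 5 0 8 1]
After op 6 (out_shuffle): [4 2 7 5 9 0 10 8 3 1 6]
After op 7 (out_shuffle): [4 10 2 8 7 3 5 1 9 6 0]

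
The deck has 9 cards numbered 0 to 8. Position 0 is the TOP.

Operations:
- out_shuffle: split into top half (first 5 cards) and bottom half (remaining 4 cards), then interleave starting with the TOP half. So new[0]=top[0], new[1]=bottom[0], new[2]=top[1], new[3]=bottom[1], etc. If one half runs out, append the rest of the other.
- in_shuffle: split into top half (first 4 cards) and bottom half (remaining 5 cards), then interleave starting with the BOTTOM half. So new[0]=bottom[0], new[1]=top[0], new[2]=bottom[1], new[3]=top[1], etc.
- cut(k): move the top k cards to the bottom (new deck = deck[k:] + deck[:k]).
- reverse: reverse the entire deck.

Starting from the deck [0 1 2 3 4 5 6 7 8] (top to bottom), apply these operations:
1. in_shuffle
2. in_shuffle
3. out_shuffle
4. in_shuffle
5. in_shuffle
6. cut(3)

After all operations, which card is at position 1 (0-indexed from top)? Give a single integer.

After op 1 (in_shuffle): [4 0 5 1 6 2 7 3 8]
After op 2 (in_shuffle): [6 4 2 0 7 5 3 1 8]
After op 3 (out_shuffle): [6 5 4 3 2 1 0 8 7]
After op 4 (in_shuffle): [2 6 1 5 0 4 8 3 7]
After op 5 (in_shuffle): [0 2 4 6 8 1 3 5 7]
After op 6 (cut(3)): [6 8 1 3 5 7 0 2 4]
Position 1: card 8.

Answer: 8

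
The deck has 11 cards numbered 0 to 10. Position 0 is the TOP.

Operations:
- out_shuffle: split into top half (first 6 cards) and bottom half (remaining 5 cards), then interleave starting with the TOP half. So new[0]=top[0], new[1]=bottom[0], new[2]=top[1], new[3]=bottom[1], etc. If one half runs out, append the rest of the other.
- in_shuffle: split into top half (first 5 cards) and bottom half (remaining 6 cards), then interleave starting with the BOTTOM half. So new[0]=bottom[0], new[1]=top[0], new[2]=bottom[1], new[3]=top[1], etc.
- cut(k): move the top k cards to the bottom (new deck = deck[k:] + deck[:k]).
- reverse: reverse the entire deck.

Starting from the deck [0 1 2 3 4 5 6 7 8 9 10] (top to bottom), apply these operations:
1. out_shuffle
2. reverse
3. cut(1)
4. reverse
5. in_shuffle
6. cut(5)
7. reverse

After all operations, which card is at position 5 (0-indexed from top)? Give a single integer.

After op 1 (out_shuffle): [0 6 1 7 2 8 3 9 4 10 5]
After op 2 (reverse): [5 10 4 9 3 8 2 7 1 6 0]
After op 3 (cut(1)): [10 4 9 3 8 2 7 1 6 0 5]
After op 4 (reverse): [5 0 6 1 7 2 8 3 9 4 10]
After op 5 (in_shuffle): [2 5 8 0 3 6 9 1 4 7 10]
After op 6 (cut(5)): [6 9 1 4 7 10 2 5 8 0 3]
After op 7 (reverse): [3 0 8 5 2 10 7 4 1 9 6]
Position 5: card 10.

Answer: 10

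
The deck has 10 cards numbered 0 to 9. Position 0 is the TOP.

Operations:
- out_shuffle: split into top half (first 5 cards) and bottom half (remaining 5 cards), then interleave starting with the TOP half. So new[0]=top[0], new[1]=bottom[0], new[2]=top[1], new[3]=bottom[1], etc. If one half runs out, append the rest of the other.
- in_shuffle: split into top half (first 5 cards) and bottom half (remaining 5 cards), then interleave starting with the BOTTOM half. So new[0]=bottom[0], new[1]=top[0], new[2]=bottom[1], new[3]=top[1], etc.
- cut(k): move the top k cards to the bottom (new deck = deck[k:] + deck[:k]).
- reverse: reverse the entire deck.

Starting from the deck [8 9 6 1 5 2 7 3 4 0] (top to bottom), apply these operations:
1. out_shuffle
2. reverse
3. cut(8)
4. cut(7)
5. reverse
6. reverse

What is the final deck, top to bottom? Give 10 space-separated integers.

After op 1 (out_shuffle): [8 2 9 7 6 3 1 4 5 0]
After op 2 (reverse): [0 5 4 1 3 6 7 9 2 8]
After op 3 (cut(8)): [2 8 0 5 4 1 3 6 7 9]
After op 4 (cut(7)): [6 7 9 2 8 0 5 4 1 3]
After op 5 (reverse): [3 1 4 5 0 8 2 9 7 6]
After op 6 (reverse): [6 7 9 2 8 0 5 4 1 3]

Answer: 6 7 9 2 8 0 5 4 1 3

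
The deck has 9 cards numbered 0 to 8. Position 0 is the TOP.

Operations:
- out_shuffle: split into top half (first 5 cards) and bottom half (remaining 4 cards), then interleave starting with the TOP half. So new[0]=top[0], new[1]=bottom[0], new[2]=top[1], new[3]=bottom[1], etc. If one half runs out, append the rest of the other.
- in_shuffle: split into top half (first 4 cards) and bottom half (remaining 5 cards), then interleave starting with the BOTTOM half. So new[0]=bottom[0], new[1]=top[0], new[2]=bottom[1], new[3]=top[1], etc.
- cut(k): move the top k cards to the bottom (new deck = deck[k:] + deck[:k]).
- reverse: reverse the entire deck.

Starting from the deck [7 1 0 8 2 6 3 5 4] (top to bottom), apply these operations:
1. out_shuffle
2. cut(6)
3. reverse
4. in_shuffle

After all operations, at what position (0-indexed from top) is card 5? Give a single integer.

After op 1 (out_shuffle): [7 6 1 3 0 5 8 4 2]
After op 2 (cut(6)): [8 4 2 7 6 1 3 0 5]
After op 3 (reverse): [5 0 3 1 6 7 2 4 8]
After op 4 (in_shuffle): [6 5 7 0 2 3 4 1 8]
Card 5 is at position 1.

Answer: 1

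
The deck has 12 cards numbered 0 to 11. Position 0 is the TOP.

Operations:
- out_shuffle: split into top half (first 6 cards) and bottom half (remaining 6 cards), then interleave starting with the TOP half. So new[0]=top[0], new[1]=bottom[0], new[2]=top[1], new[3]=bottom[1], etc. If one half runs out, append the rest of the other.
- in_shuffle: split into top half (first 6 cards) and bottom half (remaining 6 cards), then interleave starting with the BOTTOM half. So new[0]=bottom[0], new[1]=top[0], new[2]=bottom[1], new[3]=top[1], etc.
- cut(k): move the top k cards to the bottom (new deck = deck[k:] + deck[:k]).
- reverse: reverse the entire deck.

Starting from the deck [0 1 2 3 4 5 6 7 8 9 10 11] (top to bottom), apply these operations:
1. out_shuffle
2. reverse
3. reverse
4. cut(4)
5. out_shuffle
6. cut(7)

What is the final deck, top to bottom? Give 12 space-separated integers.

Answer: 6 4 1 10 7 2 5 8 11 3 0 9

Derivation:
After op 1 (out_shuffle): [0 6 1 7 2 8 3 9 4 10 5 11]
After op 2 (reverse): [11 5 10 4 9 3 8 2 7 1 6 0]
After op 3 (reverse): [0 6 1 7 2 8 3 9 4 10 5 11]
After op 4 (cut(4)): [2 8 3 9 4 10 5 11 0 6 1 7]
After op 5 (out_shuffle): [2 5 8 11 3 0 9 6 4 1 10 7]
After op 6 (cut(7)): [6 4 1 10 7 2 5 8 11 3 0 9]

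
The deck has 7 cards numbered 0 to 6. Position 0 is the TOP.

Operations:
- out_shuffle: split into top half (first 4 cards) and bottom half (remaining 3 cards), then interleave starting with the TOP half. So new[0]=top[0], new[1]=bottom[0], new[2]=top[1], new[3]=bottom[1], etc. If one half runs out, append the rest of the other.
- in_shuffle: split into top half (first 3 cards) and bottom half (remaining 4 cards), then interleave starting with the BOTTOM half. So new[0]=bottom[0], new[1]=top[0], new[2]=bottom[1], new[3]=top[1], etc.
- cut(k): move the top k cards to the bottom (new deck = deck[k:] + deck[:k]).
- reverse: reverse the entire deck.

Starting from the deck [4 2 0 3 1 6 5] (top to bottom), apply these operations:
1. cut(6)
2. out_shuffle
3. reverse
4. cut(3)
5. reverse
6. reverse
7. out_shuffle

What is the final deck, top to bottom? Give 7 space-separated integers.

Answer: 1 0 4 6 3 2 5

Derivation:
After op 1 (cut(6)): [5 4 2 0 3 1 6]
After op 2 (out_shuffle): [5 3 4 1 2 6 0]
After op 3 (reverse): [0 6 2 1 4 3 5]
After op 4 (cut(3)): [1 4 3 5 0 6 2]
After op 5 (reverse): [2 6 0 5 3 4 1]
After op 6 (reverse): [1 4 3 5 0 6 2]
After op 7 (out_shuffle): [1 0 4 6 3 2 5]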